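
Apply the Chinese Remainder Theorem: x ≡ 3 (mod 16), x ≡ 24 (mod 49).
563

Using Chinese Remainder Theorem:
M = 16 × 49 = 784
M1 = 49, M2 = 16
y1 = 49^(-1) mod 16 = 1
y2 = 16^(-1) mod 49 = 46
x = (3×49×1 + 24×16×46) mod 784 = 563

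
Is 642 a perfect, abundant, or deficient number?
abundant

Proper divisors of 642: sum = 1 + 2 + 3 + 6 + 107 + 214 + 321 = 654
Since 654 > 642, 642 is abundant.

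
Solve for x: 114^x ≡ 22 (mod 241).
95

Baby-step giant-step with step n = ⌈√241⌉ = 16.
Baby steps 114^j mod 241 (j:value) for j=0..15: 0:1, 1:114, 2:223, 3:117, 4:83, 5:63, 6:193, 7:71, 8:141, 9:168, 10:113, 11:109, 12:135, 13:207, 14:221, 15:130.
Giant-step multiplier: 114^(-16) ≡ 114^(240-16) = 114^224 ≡ 160 (mod 241).
Giant steps γ_i = 22·160^i mod 241: γ_0=22, γ_1=146, γ_2=224, γ_3=172, γ_4=46, γ_5=130 (in table at j=15).
x = i·n + j = 5·16 + 15 = 95.
Check: 114^95 ≡ 22 (mod 241).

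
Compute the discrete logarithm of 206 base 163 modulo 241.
41

Baby-step giant-step with step n = ⌈√241⌉ = 16.
Baby steps 163^j mod 241 (j:value) for j=0..15: 0:1, 1:163, 2:59, 3:218, 4:107, 5:89, 6:47, 7:190, 8:122, 9:124, 10:209, 11:86, 12:40, 13:13, 14:191, 15:44.
Giant-step multiplier: 163^(-16) ≡ 163^(240-16) = 163^224 ≡ 54 (mod 241).
Giant steps γ_i = 206·54^i mod 241: γ_0=206, γ_1=38, γ_2=124 (in table at j=9).
x = i·n + j = 2·16 + 9 = 41.
Check: 163^41 ≡ 206 (mod 241).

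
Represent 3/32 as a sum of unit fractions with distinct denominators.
1/11 + 1/352

Greedy algorithm:
3/32: ceiling(32/3) = 11, use 1/11
1/352: ceiling(352/1) = 352, use 1/352
Result: 3/32 = 1/11 + 1/352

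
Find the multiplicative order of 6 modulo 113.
112

113 is prime, so ord(6) divides φ(113) = 112.
Divisors of 112: 1, 2, 4, 7, 8, 14, 16, 28, 56, 112.
Repeated squaring: 6^1 ≡ 6, 6^2 ≡ 36, 6^4 ≡ 53, 6^8 ≡ 97, 6^16 ≡ 30, 6^32 ≡ 109, 6^64 ≡ 16 (mod 113).
Test 6^d mod 113 for each divisor d in increasing order:
6^1 ≡ 6
6^2 ≡ 36
6^4 ≡ 53
6^7 = 6^4·6^2·6^1 ≡ 35
6^8 ≡ 97
6^14 = 6^8·6^4·6^2 ≡ 95
6^16 ≡ 30
6^28 = 6^16·6^8·6^4 ≡ 98
6^56 = 6^32·6^16·6^8 ≡ 112
6^112 = 6^64·6^32·6^16 ≡ 1  ← first divisor giving 1
The order is 112.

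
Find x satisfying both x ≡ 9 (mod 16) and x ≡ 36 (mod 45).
441

Using Chinese Remainder Theorem:
M = 16 × 45 = 720
M1 = 45, M2 = 16
y1 = 45^(-1) mod 16 = 5
y2 = 16^(-1) mod 45 = 31
x = (9×45×5 + 36×16×31) mod 720 = 441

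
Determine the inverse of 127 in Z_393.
229

gcd(127, 393) = 1, so the inverse exists.
Extended Euclidean algorithm on (393, 127):
393 = 3 × 127 + 12  ⟹  12 = (1)·393 + (-3)·127
127 = 10 × 12 + 7  ⟹  7 = (-10)·393 + (31)·127
12 = 1 × 7 + 5  ⟹  5 = (11)·393 + (-34)·127
7 = 1 × 5 + 2  ⟹  2 = (-21)·393 + (65)·127
5 = 2 × 2 + 1  ⟹  1 = (53)·393 + (-164)·127
So (-164)·127 ≡ 1 (mod 393), i.e. 127^(-1) ≡ -164 ≡ 229 (mod 393).
Check: 127 × 229 = 29083 ≡ 1 (mod 393)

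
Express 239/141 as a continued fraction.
[1; 1, 2, 3, 1, 1, 2, 2]

Euclidean algorithm steps:
239 = 1 × 141 + 98
141 = 1 × 98 + 43
98 = 2 × 43 + 12
43 = 3 × 12 + 7
12 = 1 × 7 + 5
7 = 1 × 5 + 2
5 = 2 × 2 + 1
2 = 2 × 1 + 0
Continued fraction: [1; 1, 2, 3, 1, 1, 2, 2]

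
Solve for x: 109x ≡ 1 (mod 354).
13

gcd(109, 354) = 1, so the inverse exists.
Extended Euclidean algorithm on (354, 109):
354 = 3 × 109 + 27  ⟹  27 = (1)·354 + (-3)·109
109 = 4 × 27 + 1  ⟹  1 = (-4)·354 + (13)·109
So (13)·109 ≡ 1 (mod 354), i.e. 109^(-1) ≡ 13 (mod 354).
Check: 109 × 13 = 1417 ≡ 1 (mod 354)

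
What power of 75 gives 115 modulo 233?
127

Baby-step giant-step with step n = ⌈√233⌉ = 16.
Baby steps 75^j mod 233 (j:value) for j=0..15: 0:1, 1:75, 2:33, 3:145, 4:157, 5:125, 6:55, 7:164, 8:184, 9:53, 10:14, 11:118, 12:229, 13:166, 14:101, 15:119.
Giant-step multiplier: 75^(-16) ≡ 75^(232-16) = 75^216 ≡ 128 (mod 233).
Giant steps γ_i = 115·128^i mod 233: γ_0=115, γ_1=41, γ_2=122, γ_3=5, γ_4=174, γ_5=137, γ_6=61, γ_7=119 (in table at j=15).
x = i·n + j = 7·16 + 15 = 127.
Check: 75^127 ≡ 115 (mod 233).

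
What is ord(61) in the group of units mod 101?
100

101 is prime, so ord(61) divides φ(101) = 100.
Divisors of 100: 1, 2, 4, 5, 10, 20, 25, 50, 100.
Repeated squaring: 61^1 ≡ 61, 61^2 ≡ 85, 61^4 ≡ 54, 61^8 ≡ 88, 61^16 ≡ 68, 61^32 ≡ 79, 61^64 ≡ 80 (mod 101).
Test 61^d mod 101 for each divisor d in increasing order:
61^1 ≡ 61
61^2 ≡ 85
61^4 ≡ 54
61^5 = 61^4·61^1 ≡ 62
61^10 = 61^8·61^2 ≡ 6
61^20 = 61^16·61^4 ≡ 36
61^25 = 61^16·61^8·61^1 ≡ 10
61^50 = 61^32·61^16·61^2 ≡ 100
61^100 = 61^64·61^32·61^4 ≡ 1  ← first divisor giving 1
The order is 100.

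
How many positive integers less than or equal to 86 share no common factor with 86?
42

86 = 2 × 43
φ(n) = n × ∏(1 - 1/p) for each prime p dividing n
φ(86) = 86 × (1 - 1/2) × (1 - 1/43) = 42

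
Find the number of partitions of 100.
190569292

p(n) counts ways to write n as a sum of positive integers (order ignored).
Euler's pentagonal recurrence: p(k) = p(k-1) + p(k-2) - p(k-5) - p(k-7) + p(k-12) + p(k-15) - ... (offsets j(3j∓1)/2, signs ++--, p(0)=1, p(<0)=0).
DP table for k = 0..99: p(0)=1, p(1)=1, p(2)=2, p(3)=3, p(4)=5, p(5)=7, p(6)=11, p(7)=15, p(8)=22, p(9)=30, p(10)=42, p(11)=56, p(12)=77, p(13)=101, p(14)=135, p(15)=176, p(16)=231, p(17)=297, p(18)=385, p(19)=490, p(20)=627, p(21)=792, p(22)=1002, p(23)=1255, p(24)=1575, p(25)=1958, p(26)=2436, p(27)=3010, p(28)=3718, p(29)=4565, p(30)=5604, p(31)=6842, p(32)=8349, p(33)=10143, p(34)=12310, p(35)=14883, p(36)=17977, p(37)=21637, p(38)=26015, p(39)=31185, p(40)=37338, p(41)=44583, p(42)=53174, p(43)=63261, p(44)=75175, p(45)=89134, p(46)=105558, p(47)=124754, p(48)=147273, p(49)=173525, p(50)=204226, p(51)=239943, p(52)=281589, p(53)=329931, p(54)=386155, p(55)=451276, p(56)=526823, p(57)=614154, p(58)=715220, p(59)=831820, p(60)=966467, p(61)=1121505, p(62)=1300156, p(63)=1505499, p(64)=1741630, p(65)=2012558, p(66)=2323520, p(67)=2679689, p(68)=3087735, p(69)=3554345, p(70)=4087968, p(71)=4697205, p(72)=5392783, p(73)=6185689, p(74)=7089500, p(75)=8118264, p(76)=9289091, p(77)=10619863, p(78)=12132164, p(79)=13848650, p(80)=15796476, p(81)=18004327, p(82)=20506255, p(83)=23338469, p(84)=26543660, p(85)=30167357, p(86)=34262962, p(87)=38887673, p(88)=44108109, p(89)=49995925, p(90)=56634173, p(91)=64112359, p(92)=72533807, p(93)=82010177, p(94)=92669720, p(95)=104651419, p(96)=118114304, p(97)=133230930, p(98)=150198136, p(99)=169229875.
Final step: p(100) = p(99) + p(98) - p(95) - p(93) + p(88) + p(85) - p(78) - p(74) + p(65) + p(60) - p(49) - p(43) + p(30) + p(23) - p(8) - p(0)
= 169229875 + 150198136 - 104651419 - 82010177 + 44108109 + 30167357 - 12132164 - 7089500 + 2012558 + 966467 - 173525 - 63261 + 5604 + 1255 - 22 - 1
= 190569292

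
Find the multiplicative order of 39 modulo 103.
34

103 is prime, so ord(39) divides φ(103) = 102.
Divisors of 102: 1, 2, 3, 6, 17, 34, 51, 102.
Repeated squaring: 39^1 ≡ 39, 39^2 ≡ 79, 39^4 ≡ 61, 39^8 ≡ 13, 39^16 ≡ 66, 39^32 ≡ 30, 39^64 ≡ 76 (mod 103).
Test 39^d mod 103 for each divisor d in increasing order:
39^1 ≡ 39
39^2 ≡ 79
39^3 = 39^2·39^1 ≡ 94
39^6 = 39^4·39^2 ≡ 81
39^17 = 39^16·39^1 ≡ 102
39^34 = 39^32·39^2 ≡ 1  ← first divisor giving 1
The order is 34.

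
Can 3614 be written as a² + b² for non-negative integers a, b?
Not possible

Factorization: 3614 = 2 × 13 × 139
By Fermat: n is sum of two squares iff every prime p ≡ 3 (mod 4) appears to even power.
Prime(s) ≡ 3 (mod 4) with odd exponent: [(139, 1)]
Therefore 3614 cannot be expressed as a² + b².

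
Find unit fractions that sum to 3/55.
1/19 + 1/523 + 1/546535

Greedy algorithm:
3/55: ceiling(55/3) = 19, use 1/19
2/1045: ceiling(1045/2) = 523, use 1/523
1/546535: ceiling(546535/1) = 546535, use 1/546535
Result: 3/55 = 1/19 + 1/523 + 1/546535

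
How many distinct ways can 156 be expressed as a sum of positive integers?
73232243759

p(n) counts ways to write n as a sum of positive integers (order ignored).
Euler's pentagonal recurrence: p(k) = p(k-1) + p(k-2) - p(k-5) - p(k-7) + p(k-12) + p(k-15) - ... (offsets j(3j∓1)/2, signs ++--, p(0)=1, p(<0)=0).
DP table for k = 0..155: p(0)=1, p(1)=1, p(2)=2, p(3)=3, p(4)=5, p(5)=7, p(6)=11, p(7)=15, p(8)=22, p(9)=30, p(10)=42, p(11)=56, p(12)=77, p(13)=101, p(14)=135, p(15)=176, p(16)=231, p(17)=297, p(18)=385, p(19)=490, p(20)=627, p(21)=792, p(22)=1002, p(23)=1255, p(24)=1575, p(25)=1958, p(26)=2436, p(27)=3010, p(28)=3718, p(29)=4565, p(30)=5604, p(31)=6842, p(32)=8349, p(33)=10143, p(34)=12310, p(35)=14883, p(36)=17977, p(37)=21637, p(38)=26015, p(39)=31185, p(40)=37338, p(41)=44583, p(42)=53174, p(43)=63261, p(44)=75175, p(45)=89134, p(46)=105558, p(47)=124754, p(48)=147273, p(49)=173525, p(50)=204226, p(51)=239943, p(52)=281589, p(53)=329931, p(54)=386155, p(55)=451276, p(56)=526823, p(57)=614154, p(58)=715220, p(59)=831820, p(60)=966467, p(61)=1121505, p(62)=1300156, p(63)=1505499, p(64)=1741630, p(65)=2012558, p(66)=2323520, p(67)=2679689, p(68)=3087735, p(69)=3554345, p(70)=4087968, p(71)=4697205, p(72)=5392783, p(73)=6185689, p(74)=7089500, p(75)=8118264, p(76)=9289091, p(77)=10619863, p(78)=12132164, p(79)=13848650, p(80)=15796476, p(81)=18004327, p(82)=20506255, p(83)=23338469, p(84)=26543660, p(85)=30167357, p(86)=34262962, p(87)=38887673, p(88)=44108109, p(89)=49995925, p(90)=56634173, p(91)=64112359, p(92)=72533807, p(93)=82010177, p(94)=92669720, p(95)=104651419, p(96)=118114304, p(97)=133230930, p(98)=150198136, p(99)=169229875, p(100)=190569292, p(101)=214481126, p(102)=241265379, p(103)=271248950, p(104)=304801365, p(105)=342325709, p(106)=384276336, p(107)=431149389, p(108)=483502844, p(109)=541946240, p(110)=607163746, p(111)=679903203, p(112)=761002156, p(113)=851376628, p(114)=952050665, p(115)=1064144451, p(116)=1188908248, p(117)=1327710076, p(118)=1482074143, p(119)=1653668665, p(120)=1844349560, p(121)=2056148051, p(122)=2291320912, p(123)=2552338241, p(124)=2841940500, p(125)=3163127352, p(126)=3519222692, p(127)=3913864295, p(128)=4351078600, p(129)=4835271870, p(130)=5371315400, p(131)=5964539504, p(132)=6620830889, p(133)=7346629512, p(134)=8149040695, p(135)=9035836076, p(136)=10015581680, p(137)=11097645016, p(138)=12292341831, p(139)=13610949895, p(140)=15065878135, p(141)=16670689208, p(142)=18440293320, p(143)=20390982757, p(144)=22540654445, p(145)=24908858009, p(146)=27517052599, p(147)=30388671978, p(148)=33549419497, p(149)=37027355200, p(150)=40853235313, p(151)=45060624582, p(152)=49686288421, p(153)=54770336324, p(154)=60356673280, p(155)=66493182097.
Final step: p(156) = p(155) + p(154) - p(151) - p(149) + p(144) + p(141) - p(134) - p(130) + p(121) + p(116) - p(105) - p(99) + p(86) + p(79) - p(64) - p(56) + p(39) + p(30) - p(11) - p(1)
= 66493182097 + 60356673280 - 45060624582 - 37027355200 + 22540654445 + 16670689208 - 8149040695 - 5371315400 + 2056148051 + 1188908248 - 342325709 - 169229875 + 34262962 + 13848650 - 1741630 - 526823 + 31185 + 5604 - 56 - 1
= 73232243759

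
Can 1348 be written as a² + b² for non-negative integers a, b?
18² + 32² (a=18, b=32)

Factorization: 1348 = 2^2 × 337
By Fermat: n is sum of two squares iff every prime p ≡ 3 (mod 4) appears to even power.
All primes ≡ 3 (mod 4) appear to even power.
Search a = 0, 1, 2, … for 1348 - a² a perfect square: first hit at a = 18: 1348 - 324 = 1024 = 32².
1348 = 18² + 32² = 324 + 1024 ✓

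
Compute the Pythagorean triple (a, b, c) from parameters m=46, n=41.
(435, 3772, 3797)

Euclid's formula: a = m² - n², b = 2mn, c = m² + n²
m = 46, n = 41
a = 46² - 41² = 2116 - 1681 = 435
b = 2 × 46 × 41 = 3772
c = 46² + 41² = 2116 + 1681 = 3797
Verification: 435² + 3772² = 189225 + 14227984 = 14417209 = 3797² ✓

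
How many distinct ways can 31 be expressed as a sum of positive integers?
6842

p(n) counts ways to write n as a sum of positive integers (order ignored).
Euler's pentagonal recurrence: p(k) = p(k-1) + p(k-2) - p(k-5) - p(k-7) + p(k-12) + p(k-15) - ... (offsets j(3j∓1)/2, signs ++--, p(0)=1, p(<0)=0).
DP table for k = 0..30: p(0)=1, p(1)=1, p(2)=2, p(3)=3, p(4)=5, p(5)=7, p(6)=11, p(7)=15, p(8)=22, p(9)=30, p(10)=42, p(11)=56, p(12)=77, p(13)=101, p(14)=135, p(15)=176, p(16)=231, p(17)=297, p(18)=385, p(19)=490, p(20)=627, p(21)=792, p(22)=1002, p(23)=1255, p(24)=1575, p(25)=1958, p(26)=2436, p(27)=3010, p(28)=3718, p(29)=4565, p(30)=5604.
Final step: p(31) = p(30) + p(29) - p(26) - p(24) + p(19) + p(16) - p(9) - p(5)
= 5604 + 4565 - 2436 - 1575 + 490 + 231 - 30 - 7
= 6842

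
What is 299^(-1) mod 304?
243

gcd(299, 304) = 1, so the inverse exists.
Extended Euclidean algorithm on (304, 299):
304 = 1 × 299 + 5  ⟹  5 = (1)·304 + (-1)·299
299 = 59 × 5 + 4  ⟹  4 = (-59)·304 + (60)·299
5 = 1 × 4 + 1  ⟹  1 = (60)·304 + (-61)·299
So (-61)·299 ≡ 1 (mod 304), i.e. 299^(-1) ≡ -61 ≡ 243 (mod 304).
Check: 299 × 243 = 72657 ≡ 1 (mod 304)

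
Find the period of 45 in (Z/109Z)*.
3

109 is prime, so ord(45) divides φ(109) = 108.
Divisors of 108: 1, 2, 3, 4, 6, 9, 12, 18, 27, 36, 54, 108.
Repeated squaring: 45^1 ≡ 45, 45^2 ≡ 63, 45^4 ≡ 45, 45^8 ≡ 63, 45^16 ≡ 45, 45^32 ≡ 63, 45^64 ≡ 45 (mod 109).
Test 45^d mod 109 for each divisor d in increasing order:
45^1 ≡ 45
45^2 ≡ 63
45^3 = 45^2·45^1 ≡ 1  ← first divisor giving 1
The order is 3.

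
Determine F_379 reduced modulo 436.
217

Matrix identity: Q^n = [[F_(n+1), F_n], [F_n, F_(n-1)]] with Q = [[1,1],[1,0]].
n = 379 = 101111011₂. Square-and-multiply, entries mod 436:
Q^1 = [[1,1],[1,0]]
Q^2 = (Q^1)² = [[2,1],[1,1]]
Q^5 = (Q^2)²·Q = [[8,5],[5,3]]
Q^11 = (Q^5)²·Q = [[144,89],[89,55]]
Q^23 = (Q^11)²·Q = [[152,317],[317,271]]
Q^47 = (Q^23)²·Q = [[8,205],[205,239]]
Q^94 = (Q^47)² = [[233,59],[59,174]]
Q^189 = (Q^94)²·Q = [[251,218],[218,33]]
Q^379 = (Q^189)²·Q = [[217,217],[217,0]]
F_379 mod 436 = Q^379[0][1] = 217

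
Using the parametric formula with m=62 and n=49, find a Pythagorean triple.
(1443, 6076, 6245)

Euclid's formula: a = m² - n², b = 2mn, c = m² + n²
m = 62, n = 49
a = 62² - 49² = 3844 - 2401 = 1443
b = 2 × 62 × 49 = 6076
c = 62² + 49² = 3844 + 2401 = 6245
Verification: 1443² + 6076² = 2082249 + 36917776 = 39000025 = 6245² ✓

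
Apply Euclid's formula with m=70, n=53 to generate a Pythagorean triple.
(2091, 7420, 7709)

Euclid's formula: a = m² - n², b = 2mn, c = m² + n²
m = 70, n = 53
a = 70² - 53² = 4900 - 2809 = 2091
b = 2 × 70 × 53 = 7420
c = 70² + 53² = 4900 + 2809 = 7709
Verification: 2091² + 7420² = 4372281 + 55056400 = 59428681 = 7709² ✓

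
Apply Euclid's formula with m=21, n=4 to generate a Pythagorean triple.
(425, 168, 457)

Euclid's formula: a = m² - n², b = 2mn, c = m² + n²
m = 21, n = 4
a = 21² - 4² = 441 - 16 = 425
b = 2 × 21 × 4 = 168
c = 21² + 4² = 441 + 16 = 457
Verification: 425² + 168² = 180625 + 28224 = 208849 = 457² ✓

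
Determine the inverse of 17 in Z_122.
79

gcd(17, 122) = 1, so the inverse exists.
Extended Euclidean algorithm on (122, 17):
122 = 7 × 17 + 3  ⟹  3 = (1)·122 + (-7)·17
17 = 5 × 3 + 2  ⟹  2 = (-5)·122 + (36)·17
3 = 1 × 2 + 1  ⟹  1 = (6)·122 + (-43)·17
So (-43)·17 ≡ 1 (mod 122), i.e. 17^(-1) ≡ -43 ≡ 79 (mod 122).
Check: 17 × 79 = 1343 ≡ 1 (mod 122)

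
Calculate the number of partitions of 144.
22540654445

p(n) counts ways to write n as a sum of positive integers (order ignored).
Euler's pentagonal recurrence: p(k) = p(k-1) + p(k-2) - p(k-5) - p(k-7) + p(k-12) + p(k-15) - ... (offsets j(3j∓1)/2, signs ++--, p(0)=1, p(<0)=0).
DP table for k = 0..143: p(0)=1, p(1)=1, p(2)=2, p(3)=3, p(4)=5, p(5)=7, p(6)=11, p(7)=15, p(8)=22, p(9)=30, p(10)=42, p(11)=56, p(12)=77, p(13)=101, p(14)=135, p(15)=176, p(16)=231, p(17)=297, p(18)=385, p(19)=490, p(20)=627, p(21)=792, p(22)=1002, p(23)=1255, p(24)=1575, p(25)=1958, p(26)=2436, p(27)=3010, p(28)=3718, p(29)=4565, p(30)=5604, p(31)=6842, p(32)=8349, p(33)=10143, p(34)=12310, p(35)=14883, p(36)=17977, p(37)=21637, p(38)=26015, p(39)=31185, p(40)=37338, p(41)=44583, p(42)=53174, p(43)=63261, p(44)=75175, p(45)=89134, p(46)=105558, p(47)=124754, p(48)=147273, p(49)=173525, p(50)=204226, p(51)=239943, p(52)=281589, p(53)=329931, p(54)=386155, p(55)=451276, p(56)=526823, p(57)=614154, p(58)=715220, p(59)=831820, p(60)=966467, p(61)=1121505, p(62)=1300156, p(63)=1505499, p(64)=1741630, p(65)=2012558, p(66)=2323520, p(67)=2679689, p(68)=3087735, p(69)=3554345, p(70)=4087968, p(71)=4697205, p(72)=5392783, p(73)=6185689, p(74)=7089500, p(75)=8118264, p(76)=9289091, p(77)=10619863, p(78)=12132164, p(79)=13848650, p(80)=15796476, p(81)=18004327, p(82)=20506255, p(83)=23338469, p(84)=26543660, p(85)=30167357, p(86)=34262962, p(87)=38887673, p(88)=44108109, p(89)=49995925, p(90)=56634173, p(91)=64112359, p(92)=72533807, p(93)=82010177, p(94)=92669720, p(95)=104651419, p(96)=118114304, p(97)=133230930, p(98)=150198136, p(99)=169229875, p(100)=190569292, p(101)=214481126, p(102)=241265379, p(103)=271248950, p(104)=304801365, p(105)=342325709, p(106)=384276336, p(107)=431149389, p(108)=483502844, p(109)=541946240, p(110)=607163746, p(111)=679903203, p(112)=761002156, p(113)=851376628, p(114)=952050665, p(115)=1064144451, p(116)=1188908248, p(117)=1327710076, p(118)=1482074143, p(119)=1653668665, p(120)=1844349560, p(121)=2056148051, p(122)=2291320912, p(123)=2552338241, p(124)=2841940500, p(125)=3163127352, p(126)=3519222692, p(127)=3913864295, p(128)=4351078600, p(129)=4835271870, p(130)=5371315400, p(131)=5964539504, p(132)=6620830889, p(133)=7346629512, p(134)=8149040695, p(135)=9035836076, p(136)=10015581680, p(137)=11097645016, p(138)=12292341831, p(139)=13610949895, p(140)=15065878135, p(141)=16670689208, p(142)=18440293320, p(143)=20390982757.
Final step: p(144) = p(143) + p(142) - p(139) - p(137) + p(132) + p(129) - p(122) - p(118) + p(109) + p(104) - p(93) - p(87) + p(74) + p(67) - p(52) - p(44) + p(27) + p(18)
= 20390982757 + 18440293320 - 13610949895 - 11097645016 + 6620830889 + 4835271870 - 2291320912 - 1482074143 + 541946240 + 304801365 - 82010177 - 38887673 + 7089500 + 2679689 - 281589 - 75175 + 3010 + 385
= 22540654445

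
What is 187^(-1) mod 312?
307

gcd(187, 312) = 1, so the inverse exists.
Extended Euclidean algorithm on (312, 187):
312 = 1 × 187 + 125  ⟹  125 = (1)·312 + (-1)·187
187 = 1 × 125 + 62  ⟹  62 = (-1)·312 + (2)·187
125 = 2 × 62 + 1  ⟹  1 = (3)·312 + (-5)·187
So (-5)·187 ≡ 1 (mod 312), i.e. 187^(-1) ≡ -5 ≡ 307 (mod 312).
Check: 187 × 307 = 57409 ≡ 1 (mod 312)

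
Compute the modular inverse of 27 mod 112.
83

gcd(27, 112) = 1, so the inverse exists.
Extended Euclidean algorithm on (112, 27):
112 = 4 × 27 + 4  ⟹  4 = (1)·112 + (-4)·27
27 = 6 × 4 + 3  ⟹  3 = (-6)·112 + (25)·27
4 = 1 × 3 + 1  ⟹  1 = (7)·112 + (-29)·27
So (-29)·27 ≡ 1 (mod 112), i.e. 27^(-1) ≡ -29 ≡ 83 (mod 112).
Check: 27 × 83 = 2241 ≡ 1 (mod 112)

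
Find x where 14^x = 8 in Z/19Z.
3

Baby-step giant-step with step n = ⌈√19⌉ = 5.
Baby steps 14^j mod 19 (j:value) for j=0..4: 0:1, 1:14, 2:6, 3:8, 4:17.
h = 8 is already in the table at j=3, so x = 3.
Check: 14^3 ≡ 8 (mod 19).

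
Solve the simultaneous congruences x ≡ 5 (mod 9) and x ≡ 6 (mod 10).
86

Using Chinese Remainder Theorem:
M = 9 × 10 = 90
M1 = 10, M2 = 9
y1 = 10^(-1) mod 9 = 1
y2 = 9^(-1) mod 10 = 9
x = (5×10×1 + 6×9×9) mod 90 = 86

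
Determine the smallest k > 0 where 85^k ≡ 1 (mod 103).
102

103 is prime, so ord(85) divides φ(103) = 102.
Divisors of 102: 1, 2, 3, 6, 17, 34, 51, 102.
Repeated squaring: 85^1 ≡ 85, 85^2 ≡ 15, 85^4 ≡ 19, 85^8 ≡ 52, 85^16 ≡ 26, 85^32 ≡ 58, 85^64 ≡ 68 (mod 103).
Test 85^d mod 103 for each divisor d in increasing order:
85^1 ≡ 85
85^2 ≡ 15
85^3 = 85^2·85^1 ≡ 39
85^6 = 85^4·85^2 ≡ 79
85^17 = 85^16·85^1 ≡ 47
85^34 = 85^32·85^2 ≡ 46
85^51 = 85^32·85^16·85^2·85^1 ≡ 102
85^102 = 85^64·85^32·85^4·85^2 ≡ 1  ← first divisor giving 1
The order is 102.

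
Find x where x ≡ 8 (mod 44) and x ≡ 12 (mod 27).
228

Using Chinese Remainder Theorem:
M = 44 × 27 = 1188
M1 = 27, M2 = 44
y1 = 27^(-1) mod 44 = 31
y2 = 44^(-1) mod 27 = 8
x = (8×27×31 + 12×44×8) mod 1188 = 228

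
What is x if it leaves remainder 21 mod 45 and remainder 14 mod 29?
246

Using Chinese Remainder Theorem:
M = 45 × 29 = 1305
M1 = 29, M2 = 45
y1 = 29^(-1) mod 45 = 14
y2 = 45^(-1) mod 29 = 20
x = (21×29×14 + 14×45×20) mod 1305 = 246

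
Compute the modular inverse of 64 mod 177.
130

gcd(64, 177) = 1, so the inverse exists.
Extended Euclidean algorithm on (177, 64):
177 = 2 × 64 + 49  ⟹  49 = (1)·177 + (-2)·64
64 = 1 × 49 + 15  ⟹  15 = (-1)·177 + (3)·64
49 = 3 × 15 + 4  ⟹  4 = (4)·177 + (-11)·64
15 = 3 × 4 + 3  ⟹  3 = (-13)·177 + (36)·64
4 = 1 × 3 + 1  ⟹  1 = (17)·177 + (-47)·64
So (-47)·64 ≡ 1 (mod 177), i.e. 64^(-1) ≡ -47 ≡ 130 (mod 177).
Check: 64 × 130 = 8320 ≡ 1 (mod 177)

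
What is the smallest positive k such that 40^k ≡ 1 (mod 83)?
41

83 is prime, so ord(40) divides φ(83) = 82.
Divisors of 82: 1, 2, 41, 82.
Repeated squaring: 40^1 ≡ 40, 40^2 ≡ 23, 40^4 ≡ 31, 40^8 ≡ 48, 40^16 ≡ 63, 40^32 ≡ 68, 40^64 ≡ 59 (mod 83).
Test 40^d mod 83 for each divisor d in increasing order:
40^1 ≡ 40
40^2 ≡ 23
40^41 = 40^32·40^8·40^1 ≡ 1  ← first divisor giving 1
The order is 41.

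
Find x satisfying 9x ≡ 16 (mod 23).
x ≡ 12 (mod 23)

gcd(9, 23) = 1, which divides 16, so solutions exist.
Find 9^(-1) mod 23 by the extended Euclidean algorithm:
23 = 2 × 9 + 5  ⟹  5 = (1)·23 + (-2)·9
9 = 1 × 5 + 4  ⟹  4 = (-1)·23 + (3)·9
5 = 1 × 4 + 1  ⟹  1 = (2)·23 + (-5)·9
So (-5)·9 ≡ 1 (mod 23), i.e. 9^(-1) ≡ -5 ≡ 18 (mod 23).
x ≡ 18 × 16 = 288 ≡ 12 (mod 23).
Check: 9 × 12 = 108 ≡ 16 (mod 23).
Unique solution: x ≡ 12 (mod 23)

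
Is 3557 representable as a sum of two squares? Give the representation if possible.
34² + 49² (a=34, b=49)

Factorization: 3557 = 3557
By Fermat: n is sum of two squares iff every prime p ≡ 3 (mod 4) appears to even power.
All primes ≡ 3 (mod 4) appear to even power.
Search a = 0, 1, 2, … for 3557 - a² a perfect square: first hit at a = 34: 3557 - 1156 = 2401 = 49².
3557 = 34² + 49² = 1156 + 2401 ✓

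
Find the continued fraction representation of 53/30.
[1; 1, 3, 3, 2]

Euclidean algorithm steps:
53 = 1 × 30 + 23
30 = 1 × 23 + 7
23 = 3 × 7 + 2
7 = 3 × 2 + 1
2 = 2 × 1 + 0
Continued fraction: [1; 1, 3, 3, 2]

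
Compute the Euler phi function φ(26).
12

26 = 2 × 13
φ(n) = n × ∏(1 - 1/p) for each prime p dividing n
φ(26) = 26 × (1 - 1/2) × (1 - 1/13) = 12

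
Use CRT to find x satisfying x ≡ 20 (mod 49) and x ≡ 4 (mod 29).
265

Using Chinese Remainder Theorem:
M = 49 × 29 = 1421
M1 = 29, M2 = 49
y1 = 29^(-1) mod 49 = 22
y2 = 49^(-1) mod 29 = 16
x = (20×29×22 + 4×49×16) mod 1421 = 265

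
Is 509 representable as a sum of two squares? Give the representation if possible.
5² + 22² (a=5, b=22)

Factorization: 509 = 509
By Fermat: n is sum of two squares iff every prime p ≡ 3 (mod 4) appears to even power.
All primes ≡ 3 (mod 4) appear to even power.
Search a = 0, 1, 2, … for 509 - a² a perfect square: first hit at a = 5: 509 - 25 = 484 = 22².
509 = 5² + 22² = 25 + 484 ✓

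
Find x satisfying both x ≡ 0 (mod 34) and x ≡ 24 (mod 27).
510

Using Chinese Remainder Theorem:
M = 34 × 27 = 918
M1 = 27, M2 = 34
y1 = 27^(-1) mod 34 = 29
y2 = 34^(-1) mod 27 = 4
x = (0×27×29 + 24×34×4) mod 918 = 510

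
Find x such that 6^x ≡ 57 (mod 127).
103

Baby-step giant-step with step n = ⌈√127⌉ = 12.
Baby steps 6^j mod 127 (j:value) for j=0..11: 0:1, 1:6, 2:36, 3:89, 4:26, 5:29, 6:47, 7:28, 8:41, 9:119, 10:79, 11:93.
Giant-step multiplier: 6^(-12) ≡ 6^(126-12) = 6^114 ≡ 94 (mod 127).
Giant steps γ_i = 57·94^i mod 127: γ_0=57, γ_1=24, γ_2=97, γ_3=101, γ_4=96, γ_5=7, γ_6=23, γ_7=3, γ_8=28 (in table at j=7).
x = i·n + j = 8·12 + 7 = 103.
Check: 6^103 ≡ 57 (mod 127).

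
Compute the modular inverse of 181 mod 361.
2

gcd(181, 361) = 1, so the inverse exists.
Extended Euclidean algorithm on (361, 181):
361 = 1 × 181 + 180  ⟹  180 = (1)·361 + (-1)·181
181 = 1 × 180 + 1  ⟹  1 = (-1)·361 + (2)·181
So (2)·181 ≡ 1 (mod 361), i.e. 181^(-1) ≡ 2 (mod 361).
Check: 181 × 2 = 362 ≡ 1 (mod 361)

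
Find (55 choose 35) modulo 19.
15

Using Lucas' theorem:
Write n=55 and k=35 in base 19:
n in base 19: [2, 17]
k in base 19: [1, 16]
C(55,35) mod 19 = ∏ C(n_i, k_i) mod 19
Digit binomials (mod 19): C(2,1) = 2; C(17,16) = 17
Product: 2 × 17 = 34 ≡ 15 (mod 19)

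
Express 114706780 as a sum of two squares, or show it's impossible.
Not possible

Factorization: 114706780 = 2^2 × 5 × 179^3
By Fermat: n is sum of two squares iff every prime p ≡ 3 (mod 4) appears to even power.
Prime(s) ≡ 3 (mod 4) with odd exponent: [(179, 3)]
Therefore 114706780 cannot be expressed as a² + b².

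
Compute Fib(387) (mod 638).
266

Matrix identity: Q^n = [[F_(n+1), F_n], [F_n, F_(n-1)]] with Q = [[1,1],[1,0]].
n = 387 = 110000011₂. Square-and-multiply, entries mod 638:
Q^1 = [[1,1],[1,0]]
Q^3 = (Q^1)²·Q = [[3,2],[2,1]]
Q^6 = (Q^3)² = [[13,8],[8,5]]
Q^12 = (Q^6)² = [[233,144],[144,89]]
Q^24 = (Q^12)² = [[379,432],[432,585]]
Q^48 = (Q^24)² = [[419,472],[472,585]]
Q^96 = (Q^48)² = [[233,492],[492,379]]
Q^193 = (Q^96)²·Q = [[289,321],[321,606]]
Q^387 = (Q^193)²·Q = [[461,266],[266,195]]
F_387 mod 638 = Q^387[0][1] = 266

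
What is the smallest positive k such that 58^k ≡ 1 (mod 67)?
22

67 is prime, so ord(58) divides φ(67) = 66.
Divisors of 66: 1, 2, 3, 6, 11, 22, 33, 66.
Repeated squaring: 58^1 ≡ 58, 58^2 ≡ 14, 58^4 ≡ 62, 58^8 ≡ 25, 58^16 ≡ 22, 58^32 ≡ 15, 58^64 ≡ 24 (mod 67).
Test 58^d mod 67 for each divisor d in increasing order:
58^1 ≡ 58
58^2 ≡ 14
58^3 = 58^2·58^1 ≡ 8
58^6 = 58^4·58^2 ≡ 64
58^11 = 58^8·58^2·58^1 ≡ 66
58^22 = 58^16·58^4·58^2 ≡ 1  ← first divisor giving 1
The order is 22.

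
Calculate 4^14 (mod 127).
1

Repeated squaring. Binary of 14 = 1110.
4^1 ≡ 4 (mod 127); 4^2 ≡ 16 (mod 127); 4^4 ≡ 2 (mod 127); 4^8 ≡ 4 (mod 127)
4^14 = 4^2 × 4^4 × 4^8 ≡ 1 (mod 127)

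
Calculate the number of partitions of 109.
541946240

p(n) counts ways to write n as a sum of positive integers (order ignored).
Euler's pentagonal recurrence: p(k) = p(k-1) + p(k-2) - p(k-5) - p(k-7) + p(k-12) + p(k-15) - ... (offsets j(3j∓1)/2, signs ++--, p(0)=1, p(<0)=0).
DP table for k = 0..108: p(0)=1, p(1)=1, p(2)=2, p(3)=3, p(4)=5, p(5)=7, p(6)=11, p(7)=15, p(8)=22, p(9)=30, p(10)=42, p(11)=56, p(12)=77, p(13)=101, p(14)=135, p(15)=176, p(16)=231, p(17)=297, p(18)=385, p(19)=490, p(20)=627, p(21)=792, p(22)=1002, p(23)=1255, p(24)=1575, p(25)=1958, p(26)=2436, p(27)=3010, p(28)=3718, p(29)=4565, p(30)=5604, p(31)=6842, p(32)=8349, p(33)=10143, p(34)=12310, p(35)=14883, p(36)=17977, p(37)=21637, p(38)=26015, p(39)=31185, p(40)=37338, p(41)=44583, p(42)=53174, p(43)=63261, p(44)=75175, p(45)=89134, p(46)=105558, p(47)=124754, p(48)=147273, p(49)=173525, p(50)=204226, p(51)=239943, p(52)=281589, p(53)=329931, p(54)=386155, p(55)=451276, p(56)=526823, p(57)=614154, p(58)=715220, p(59)=831820, p(60)=966467, p(61)=1121505, p(62)=1300156, p(63)=1505499, p(64)=1741630, p(65)=2012558, p(66)=2323520, p(67)=2679689, p(68)=3087735, p(69)=3554345, p(70)=4087968, p(71)=4697205, p(72)=5392783, p(73)=6185689, p(74)=7089500, p(75)=8118264, p(76)=9289091, p(77)=10619863, p(78)=12132164, p(79)=13848650, p(80)=15796476, p(81)=18004327, p(82)=20506255, p(83)=23338469, p(84)=26543660, p(85)=30167357, p(86)=34262962, p(87)=38887673, p(88)=44108109, p(89)=49995925, p(90)=56634173, p(91)=64112359, p(92)=72533807, p(93)=82010177, p(94)=92669720, p(95)=104651419, p(96)=118114304, p(97)=133230930, p(98)=150198136, p(99)=169229875, p(100)=190569292, p(101)=214481126, p(102)=241265379, p(103)=271248950, p(104)=304801365, p(105)=342325709, p(106)=384276336, p(107)=431149389, p(108)=483502844.
Final step: p(109) = p(108) + p(107) - p(104) - p(102) + p(97) + p(94) - p(87) - p(83) + p(74) + p(69) - p(58) - p(52) + p(39) + p(32) - p(17) - p(9)
= 483502844 + 431149389 - 304801365 - 241265379 + 133230930 + 92669720 - 38887673 - 23338469 + 7089500 + 3554345 - 715220 - 281589 + 31185 + 8349 - 297 - 30
= 541946240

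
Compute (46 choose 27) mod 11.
0

Using Lucas' theorem:
Write n=46 and k=27 in base 11:
n in base 11: [4, 2]
k in base 11: [2, 5]
C(46,27) mod 11 = ∏ C(n_i, k_i) mod 11
Digit binomials (mod 11): C(4,2) = 6; C(2,5) = 0 (k_i > n_i)
Product: 6 × 0 = 0 ≡ 0 (mod 11)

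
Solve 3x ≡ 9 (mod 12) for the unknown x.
x ≡ 3 (mod 4)

gcd(3, 12) = 3, which divides 9, so solutions exist.
Divide through by 3: x ≡ 3 (mod 4).
The coefficient of x is now 1, so x ≡ 3 (mod 4).
Check: 3 × 3 = 9 ≡ 9 (mod 12).
x ≡ 3 (mod 4), giving 3 solutions mod 12.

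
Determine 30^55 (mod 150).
0

Repeated squaring. Binary of 55 = 110111.
30^1 ≡ 30 (mod 150); 30^2 ≡ 0 (mod 150); 30^4 ≡ 0 (mod 150); 30^8 ≡ 0 (mod 150); 30^16 ≡ 0 (mod 150); 30^32 ≡ 0 (mod 150)
30^55 = 30^1 × 30^2 × 30^4 × 30^16 × 30^32 ≡ 0 (mod 150)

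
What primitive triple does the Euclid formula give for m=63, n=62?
(125, 7812, 7813)

Euclid's formula: a = m² - n², b = 2mn, c = m² + n²
m = 63, n = 62
a = 63² - 62² = 3969 - 3844 = 125
b = 2 × 63 × 62 = 7812
c = 63² + 62² = 3969 + 3844 = 7813
Verification: 125² + 7812² = 15625 + 61027344 = 61042969 = 7813² ✓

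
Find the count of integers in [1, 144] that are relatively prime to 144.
48

144 = 2^4 × 3^2
φ(n) = n × ∏(1 - 1/p) for each prime p dividing n
φ(144) = 144 × (1 - 1/2) × (1 - 1/3) = 48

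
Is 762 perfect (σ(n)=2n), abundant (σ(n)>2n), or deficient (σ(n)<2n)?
abundant

Proper divisors of 762: sum = 1 + 2 + 3 + 6 + 127 + 254 + 381 = 774
Since 774 > 762, 762 is abundant.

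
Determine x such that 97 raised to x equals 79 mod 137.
45

Baby-step giant-step with step n = ⌈√137⌉ = 12.
Baby steps 97^j mod 137 (j:value) for j=0..11: 0:1, 1:97, 2:93, 3:116, 4:18, 5:102, 6:30, 7:33, 8:50, 9:55, 10:129, 11:46.
Giant-step multiplier: 97^(-12) ≡ 97^(136-12) = 97^124 ≡ 65 (mod 137).
Giant steps γ_i = 79·65^i mod 137: γ_0=79, γ_1=66, γ_2=43, γ_3=55 (in table at j=9).
x = i·n + j = 3·12 + 9 = 45.
Check: 97^45 ≡ 79 (mod 137).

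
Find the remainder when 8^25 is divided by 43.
32

Repeated squaring. Binary of 25 = 11001.
8^1 ≡ 8 (mod 43); 8^2 ≡ 21 (mod 43); 8^4 ≡ 11 (mod 43); 8^8 ≡ 35 (mod 43); 8^16 ≡ 21 (mod 43)
8^25 = 8^1 × 8^8 × 8^16 ≡ 32 (mod 43)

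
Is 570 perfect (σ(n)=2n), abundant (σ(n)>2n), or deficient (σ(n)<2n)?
abundant

Proper divisors of 570: sum = 1 + 2 + 3 + 5 + 6 + 10 + 15 + 19 + 30 + 38 + 57 + 95 + 114 + 190 + 285 = 870
Since 870 > 570, 570 is abundant.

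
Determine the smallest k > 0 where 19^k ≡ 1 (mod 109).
36

109 is prime, so ord(19) divides φ(109) = 108.
Divisors of 108: 1, 2, 3, 4, 6, 9, 12, 18, 27, 36, 54, 108.
Repeated squaring: 19^1 ≡ 19, 19^2 ≡ 34, 19^4 ≡ 66, 19^8 ≡ 105, 19^16 ≡ 16, 19^32 ≡ 38, 19^64 ≡ 27 (mod 109).
Test 19^d mod 109 for each divisor d in increasing order:
19^1 ≡ 19
19^2 ≡ 34
19^3 = 19^2·19^1 ≡ 101
19^4 ≡ 66
19^6 = 19^4·19^2 ≡ 64
19^9 = 19^8·19^1 ≡ 33
19^12 = 19^8·19^4 ≡ 63
19^18 = 19^16·19^2 ≡ 108
19^27 = 19^16·19^8·19^2·19^1 ≡ 76
19^36 = 19^32·19^4 ≡ 1  ← first divisor giving 1
The order is 36.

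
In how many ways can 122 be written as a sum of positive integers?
2291320912

p(n) counts ways to write n as a sum of positive integers (order ignored).
Euler's pentagonal recurrence: p(k) = p(k-1) + p(k-2) - p(k-5) - p(k-7) + p(k-12) + p(k-15) - ... (offsets j(3j∓1)/2, signs ++--, p(0)=1, p(<0)=0).
DP table for k = 0..121: p(0)=1, p(1)=1, p(2)=2, p(3)=3, p(4)=5, p(5)=7, p(6)=11, p(7)=15, p(8)=22, p(9)=30, p(10)=42, p(11)=56, p(12)=77, p(13)=101, p(14)=135, p(15)=176, p(16)=231, p(17)=297, p(18)=385, p(19)=490, p(20)=627, p(21)=792, p(22)=1002, p(23)=1255, p(24)=1575, p(25)=1958, p(26)=2436, p(27)=3010, p(28)=3718, p(29)=4565, p(30)=5604, p(31)=6842, p(32)=8349, p(33)=10143, p(34)=12310, p(35)=14883, p(36)=17977, p(37)=21637, p(38)=26015, p(39)=31185, p(40)=37338, p(41)=44583, p(42)=53174, p(43)=63261, p(44)=75175, p(45)=89134, p(46)=105558, p(47)=124754, p(48)=147273, p(49)=173525, p(50)=204226, p(51)=239943, p(52)=281589, p(53)=329931, p(54)=386155, p(55)=451276, p(56)=526823, p(57)=614154, p(58)=715220, p(59)=831820, p(60)=966467, p(61)=1121505, p(62)=1300156, p(63)=1505499, p(64)=1741630, p(65)=2012558, p(66)=2323520, p(67)=2679689, p(68)=3087735, p(69)=3554345, p(70)=4087968, p(71)=4697205, p(72)=5392783, p(73)=6185689, p(74)=7089500, p(75)=8118264, p(76)=9289091, p(77)=10619863, p(78)=12132164, p(79)=13848650, p(80)=15796476, p(81)=18004327, p(82)=20506255, p(83)=23338469, p(84)=26543660, p(85)=30167357, p(86)=34262962, p(87)=38887673, p(88)=44108109, p(89)=49995925, p(90)=56634173, p(91)=64112359, p(92)=72533807, p(93)=82010177, p(94)=92669720, p(95)=104651419, p(96)=118114304, p(97)=133230930, p(98)=150198136, p(99)=169229875, p(100)=190569292, p(101)=214481126, p(102)=241265379, p(103)=271248950, p(104)=304801365, p(105)=342325709, p(106)=384276336, p(107)=431149389, p(108)=483502844, p(109)=541946240, p(110)=607163746, p(111)=679903203, p(112)=761002156, p(113)=851376628, p(114)=952050665, p(115)=1064144451, p(116)=1188908248, p(117)=1327710076, p(118)=1482074143, p(119)=1653668665, p(120)=1844349560, p(121)=2056148051.
Final step: p(122) = p(121) + p(120) - p(117) - p(115) + p(110) + p(107) - p(100) - p(96) + p(87) + p(82) - p(71) - p(65) + p(52) + p(45) - p(30) - p(22) + p(5)
= 2056148051 + 1844349560 - 1327710076 - 1064144451 + 607163746 + 431149389 - 190569292 - 118114304 + 38887673 + 20506255 - 4697205 - 2012558 + 281589 + 89134 - 5604 - 1002 + 7
= 2291320912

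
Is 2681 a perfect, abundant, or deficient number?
deficient

Proper divisors of 2681: sum = 1 + 7 + 383 = 391
Since 391 < 2681, 2681 is deficient.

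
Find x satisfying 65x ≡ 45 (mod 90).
x ≡ 9 (mod 18)

gcd(65, 90) = 5, which divides 45, so solutions exist.
Divide through by 5: 13x ≡ 9 (mod 18).
Find 13^(-1) mod 18 by the extended Euclidean algorithm:
18 = 1 × 13 + 5  ⟹  5 = (1)·18 + (-1)·13
13 = 2 × 5 + 3  ⟹  3 = (-2)·18 + (3)·13
5 = 1 × 3 + 2  ⟹  2 = (3)·18 + (-4)·13
3 = 1 × 2 + 1  ⟹  1 = (-5)·18 + (7)·13
So (7)·13 ≡ 1 (mod 18), i.e. 13^(-1) ≡ 7 (mod 18).
x ≡ 7 × 9 = 63 ≡ 9 (mod 18).
Check: 65 × 9 = 585 ≡ 45 (mod 90).
x ≡ 9 (mod 18), giving 5 solutions mod 90.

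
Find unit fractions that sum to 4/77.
1/20 + 1/514 + 1/395780

Greedy algorithm:
4/77: ceiling(77/4) = 20, use 1/20
3/1540: ceiling(1540/3) = 514, use 1/514
1/395780: ceiling(395780/1) = 395780, use 1/395780
Result: 4/77 = 1/20 + 1/514 + 1/395780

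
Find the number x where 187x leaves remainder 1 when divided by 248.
187

gcd(187, 248) = 1, so the inverse exists.
Extended Euclidean algorithm on (248, 187):
248 = 1 × 187 + 61  ⟹  61 = (1)·248 + (-1)·187
187 = 3 × 61 + 4  ⟹  4 = (-3)·248 + (4)·187
61 = 15 × 4 + 1  ⟹  1 = (46)·248 + (-61)·187
So (-61)·187 ≡ 1 (mod 248), i.e. 187^(-1) ≡ -61 ≡ 187 (mod 248).
Check: 187 × 187 = 34969 ≡ 1 (mod 248)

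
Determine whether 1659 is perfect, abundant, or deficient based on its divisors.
deficient

Proper divisors of 1659: sum = 1 + 3 + 7 + 21 + 79 + 237 + 553 = 901
Since 901 < 1659, 1659 is deficient.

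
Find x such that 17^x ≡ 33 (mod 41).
26

Baby-step giant-step with step n = ⌈√41⌉ = 7.
Baby steps 17^j mod 41 (j:value) for j=0..6: 0:1, 1:17, 2:2, 3:34, 4:4, 5:27, 6:8.
Giant-step multiplier: 17^(-7) ≡ 17^(40-7) = 17^33 ≡ 19 (mod 41).
Giant steps γ_i = 33·19^i mod 41: γ_0=33, γ_1=12, γ_2=23, γ_3=27 (in table at j=5).
x = i·n + j = 3·7 + 5 = 26.
Check: 17^26 ≡ 33 (mod 41).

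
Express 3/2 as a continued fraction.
[1; 2]

Euclidean algorithm steps:
3 = 1 × 2 + 1
2 = 2 × 1 + 0
Continued fraction: [1; 2]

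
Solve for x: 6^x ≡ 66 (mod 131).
73

Baby-step giant-step with step n = ⌈√131⌉ = 12.
Baby steps 6^j mod 131 (j:value) for j=0..11: 0:1, 1:6, 2:36, 3:85, 4:117, 5:47, 6:20, 7:120, 8:65, 9:128, 10:113, 11:23.
Giant-step multiplier: 6^(-12) ≡ 6^(130-12) = 6^118 ≡ 75 (mod 131).
Giant steps γ_i = 66·75^i mod 131: γ_0=66, γ_1=103, γ_2=127, γ_3=93, γ_4=32, γ_5=42, γ_6=6 (in table at j=1).
x = i·n + j = 6·12 + 1 = 73.
Check: 6^73 ≡ 66 (mod 131).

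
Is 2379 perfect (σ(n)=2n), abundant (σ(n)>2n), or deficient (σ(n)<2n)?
deficient

Proper divisors of 2379: sum = 1 + 3 + 13 + 39 + 61 + 183 + 793 = 1093
Since 1093 < 2379, 2379 is deficient.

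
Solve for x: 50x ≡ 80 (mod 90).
x ≡ 7 (mod 9)

gcd(50, 90) = 10, which divides 80, so solutions exist.
Divide through by 10: 5x ≡ 8 (mod 9).
Find 5^(-1) mod 9 by the extended Euclidean algorithm:
9 = 1 × 5 + 4  ⟹  4 = (1)·9 + (-1)·5
5 = 1 × 4 + 1  ⟹  1 = (-1)·9 + (2)·5
So (2)·5 ≡ 1 (mod 9), i.e. 5^(-1) ≡ 2 (mod 9).
x ≡ 2 × 8 = 16 ≡ 7 (mod 9).
Check: 50 × 7 = 350 ≡ 80 (mod 90).
x ≡ 7 (mod 9), giving 10 solutions mod 90.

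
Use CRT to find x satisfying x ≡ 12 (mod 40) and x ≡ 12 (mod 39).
12

Using Chinese Remainder Theorem:
M = 40 × 39 = 1560
M1 = 39, M2 = 40
y1 = 39^(-1) mod 40 = 39
y2 = 40^(-1) mod 39 = 1
x = (12×39×39 + 12×40×1) mod 1560 = 12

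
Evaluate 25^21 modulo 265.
40

Repeated squaring. Binary of 21 = 10101.
25^1 ≡ 25 (mod 265); 25^2 ≡ 95 (mod 265); 25^4 ≡ 15 (mod 265); 25^8 ≡ 225 (mod 265); 25^16 ≡ 10 (mod 265)
25^21 = 25^1 × 25^4 × 25^16 ≡ 40 (mod 265)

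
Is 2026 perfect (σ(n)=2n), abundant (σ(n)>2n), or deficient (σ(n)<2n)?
deficient

Proper divisors of 2026: sum = 1 + 2 + 1013 = 1016
Since 1016 < 2026, 2026 is deficient.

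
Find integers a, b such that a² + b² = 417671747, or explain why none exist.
Not possible

Factorization: 417671747 = 53 × 199^3
By Fermat: n is sum of two squares iff every prime p ≡ 3 (mod 4) appears to even power.
Prime(s) ≡ 3 (mod 4) with odd exponent: [(199, 3)]
Therefore 417671747 cannot be expressed as a² + b².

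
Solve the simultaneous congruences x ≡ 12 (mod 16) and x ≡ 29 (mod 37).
140

Using Chinese Remainder Theorem:
M = 16 × 37 = 592
M1 = 37, M2 = 16
y1 = 37^(-1) mod 16 = 13
y2 = 16^(-1) mod 37 = 7
x = (12×37×13 + 29×16×7) mod 592 = 140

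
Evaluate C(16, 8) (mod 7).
4

Using Lucas' theorem:
Write n=16 and k=8 in base 7:
n in base 7: [2, 2]
k in base 7: [1, 1]
C(16,8) mod 7 = ∏ C(n_i, k_i) mod 7
Digit binomials (mod 7): C(2,1) = 2; C(2,1) = 2
Product: 2 × 2 = 4 ≡ 4 (mod 7)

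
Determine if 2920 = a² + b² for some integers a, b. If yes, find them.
2² + 54² (a=2, b=54)

Factorization: 2920 = 2^3 × 5 × 73
By Fermat: n is sum of two squares iff every prime p ≡ 3 (mod 4) appears to even power.
All primes ≡ 3 (mod 4) appear to even power.
Search a = 0, 1, 2, … for 2920 - a² a perfect square: first hit at a = 2: 2920 - 4 = 2916 = 54².
2920 = 2² + 54² = 4 + 2916 ✓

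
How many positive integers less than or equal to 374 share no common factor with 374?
160

374 = 2 × 11 × 17
φ(n) = n × ∏(1 - 1/p) for each prime p dividing n
φ(374) = 374 × (1 - 1/2) × (1 - 1/11) × (1 - 1/17) = 160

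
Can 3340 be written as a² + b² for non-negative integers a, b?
Not possible

Factorization: 3340 = 2^2 × 5 × 167
By Fermat: n is sum of two squares iff every prime p ≡ 3 (mod 4) appears to even power.
Prime(s) ≡ 3 (mod 4) with odd exponent: [(167, 1)]
Therefore 3340 cannot be expressed as a² + b².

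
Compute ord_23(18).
11

23 is prime, so ord(18) divides φ(23) = 22.
Divisors of 22: 1, 2, 11, 22.
Repeated squaring: 18^1 ≡ 18, 18^2 ≡ 2, 18^4 ≡ 4, 18^8 ≡ 16, 18^16 ≡ 3 (mod 23).
Test 18^d mod 23 for each divisor d in increasing order:
18^1 ≡ 18
18^2 ≡ 2
18^11 = 18^8·18^2·18^1 ≡ 1  ← first divisor giving 1
The order is 11.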